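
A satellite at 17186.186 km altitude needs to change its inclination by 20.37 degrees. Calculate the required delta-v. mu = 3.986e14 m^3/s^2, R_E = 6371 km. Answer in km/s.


r = 23557.1860 km = 2.3557186e+07 m
V = sqrt(mu/r) = 4113.4568 m/s
di = 20.37 deg = 0.3555236 rad
dV = 2*V*sin(di/2) = 2*4113.4568*sin(0.1777618)
dV = 1454.7411 m/s = 1.4547 km/s

1.4547 km/s


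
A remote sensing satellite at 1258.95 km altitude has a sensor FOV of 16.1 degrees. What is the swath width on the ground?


FOV = 16.1 deg = 0.280998 rad
swath = 2 * alt * tan(FOV/2) = 2 * 1258.95 * tan(0.140499)
swath = 2 * 1258.95 * 0.1414308
swath = 356.1087 km

356.1087 km


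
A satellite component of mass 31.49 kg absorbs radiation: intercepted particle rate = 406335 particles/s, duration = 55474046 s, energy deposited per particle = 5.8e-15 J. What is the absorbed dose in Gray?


Total energy deposited = rate * time * E_per
  = 406335 * 55474046 * 5.8e-15 = 0.1307381 J
Dose = E_total / mass = 0.1307381 / 31.49
Dose = 0.004151733 Gy

0.0042 Gy


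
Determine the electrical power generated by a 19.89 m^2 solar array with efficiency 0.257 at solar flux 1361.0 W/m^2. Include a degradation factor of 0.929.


P = area * eta * S * degradation
P = 19.89 * 0.257 * 1361.0 * 0.929
P = 6463.1129 W

6463.1129 W


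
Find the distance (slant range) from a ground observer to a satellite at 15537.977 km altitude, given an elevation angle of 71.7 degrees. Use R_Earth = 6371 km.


h = 15537.977 km, el = 71.7 deg
d = -R_E*sin(el) + sqrt((R_E*sin(el))^2 + 2*R_E*h + h^2)
d = -6371.0000*sin(1.2514) + sqrt((6371.0000*0.9494255)^2 + 2*6371.0000*15537.977 + 15537.977^2)
d = 15768.6686 km

15768.6686 km


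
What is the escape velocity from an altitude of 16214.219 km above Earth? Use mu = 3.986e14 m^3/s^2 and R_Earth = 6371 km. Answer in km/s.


r = 6371.0 + 16214.219 = 22585.2190 km = 2.2585219e+07 m
v_esc = sqrt(2*mu/r) = sqrt(2*3.986e14 / 2.2585219e+07)
v_esc = 5941.1633 m/s = 5.9412 km/s

5.9412 km/s


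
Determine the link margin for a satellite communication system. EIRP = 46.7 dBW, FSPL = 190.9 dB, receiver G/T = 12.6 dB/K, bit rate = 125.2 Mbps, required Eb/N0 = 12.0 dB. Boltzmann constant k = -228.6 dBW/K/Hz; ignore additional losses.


C/N0 = EIRP - FSPL + G/T - k = 46.7 - 190.9 + 12.6 - (-228.6)
C/N0 = 97.0000 dB-Hz
R_b = 125.2 Mbps = 1.252e+08 bps -> 10*log10(R_b) = 80.9760 dB-Hz
Eb/N0 = C/N0 - 10*log10(R_b) = 97.0000 - 80.9760 = 16.0240 dB
Margin = Eb/N0 - Eb/N0_req = 16.0240 - 12.0 = 4.0240 dB (link closes)

4.0240 dB


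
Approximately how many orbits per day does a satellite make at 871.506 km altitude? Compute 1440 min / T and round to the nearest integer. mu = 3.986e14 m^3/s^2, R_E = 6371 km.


r = 7.242506e+06 m
T = 2*pi*sqrt(r^3/mu) = 6134.0105 s = 102.2335 min
revs/day = 1440 / 102.2335 = 14.0854
Rounded: 14 revolutions per day

14 revolutions per day


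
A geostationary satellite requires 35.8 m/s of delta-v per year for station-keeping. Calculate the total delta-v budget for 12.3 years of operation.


dV = rate * years = 35.8 * 12.3
dV = 440.3400 m/s

440.3400 m/s


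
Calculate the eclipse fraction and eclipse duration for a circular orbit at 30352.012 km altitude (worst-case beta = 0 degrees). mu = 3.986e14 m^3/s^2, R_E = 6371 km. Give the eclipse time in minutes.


r = 36723.0120 km
T = 1167.2595 min
Eclipse fraction = arcsin(R_E/r)/pi = arcsin(6371.0000/36723.0120)/pi
= arcsin(0.1734879)/pi = 0.05550377
Eclipse duration = 0.05550377 * 1167.2595 = 64.7873 min

64.7873 minutes


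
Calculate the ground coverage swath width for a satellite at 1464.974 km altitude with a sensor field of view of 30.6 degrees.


FOV = 30.6 deg = 0.5340708 rad
swath = 2 * alt * tan(FOV/2) = 2 * 1464.974 * tan(0.2670354)
swath = 2 * 1464.974 * 0.273569
swath = 801.5431 km

801.5431 km


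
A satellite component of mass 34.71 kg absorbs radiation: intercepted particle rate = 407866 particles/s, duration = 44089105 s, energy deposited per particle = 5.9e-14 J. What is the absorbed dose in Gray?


Total energy deposited = rate * time * E_per
  = 407866 * 44089105 * 5.9e-14 = 1.0610 J
Dose = E_total / mass = 1.0610 / 34.71
Dose = 0.03056653 Gy

0.0306 Gy


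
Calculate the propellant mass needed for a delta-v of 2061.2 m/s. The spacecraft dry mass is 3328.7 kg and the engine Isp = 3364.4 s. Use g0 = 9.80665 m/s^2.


ve = Isp * g0 = 3364.4 * 9.80665 = 32993.493260 m/s
mass ratio = exp(dv/ve) = exp(2061.2/32993.493260) = 1.06446564
m_prop = m_dry * (mr - 1) = 3328.7 * (1.06446564 - 1)
m_prop = 214.5868 kg

214.5868 kg


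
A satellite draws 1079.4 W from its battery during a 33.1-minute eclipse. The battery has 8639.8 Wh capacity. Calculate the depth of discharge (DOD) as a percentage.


E_used = P * t / 60 = 1079.4 * 33.1 / 60 = 595.4690 Wh
DOD = E_used / E_total * 100 = 595.4690 / 8639.8 * 100
DOD = 6.8922 %

6.8922 %


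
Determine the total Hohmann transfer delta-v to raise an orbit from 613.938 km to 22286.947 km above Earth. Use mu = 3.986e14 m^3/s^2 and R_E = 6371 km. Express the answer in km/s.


r1 = 6984.9380 km = 6.984938e+06 m
r2 = 28657.9470 km = 2.8657947e+07 m
dv1 = sqrt(mu/r1)*(sqrt(2*r2/(r1+r2)) - 1) = 2025.2231 m/s
dv2 = sqrt(mu/r2)*(1 - sqrt(2*r1/(r1+r2))) = 1394.6276 m/s
total dv = |dv1| + |dv2| = 2025.2231 + 1394.6276 = 3419.8507 m/s = 3.4199 km/s

3.4199 km/s


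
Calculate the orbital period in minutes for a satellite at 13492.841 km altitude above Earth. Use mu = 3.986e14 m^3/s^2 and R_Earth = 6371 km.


r = 19863.8410 km = 1.9863841e+07 m
T = 2*pi*sqrt(r^3/mu) = 2*pi*sqrt(7.837719e+21 / 3.986e14)
T = 27861.6009 s = 464.3600 min

464.3600 minutes


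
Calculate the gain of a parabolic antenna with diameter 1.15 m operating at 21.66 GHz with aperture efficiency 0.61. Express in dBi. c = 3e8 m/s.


lambda = c/f = 3e8 / 2.166e+10 = 0.01385042 m
G = eta*(pi*D/lambda)^2 = 0.61*(pi*1.15/0.01385042)^2
G = 41504.9272 (linear)
G = 10*log10(41504.9272) = 46.1810 dBi

46.1810 dBi


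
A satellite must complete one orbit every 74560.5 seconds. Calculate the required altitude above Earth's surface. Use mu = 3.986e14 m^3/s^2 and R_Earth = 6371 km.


T = 74560.5 s
r = (mu*T^2/(4*pi^2))^(1/3) = (3.986e14 * 74560.5^2 / (4*pi^2))^(1/3)
r = 3.828821e+07 m = 38288.2097 km
alt = r - R_E = 38288.2097 - 6371 = 31917.2097 km

31917.2097 km


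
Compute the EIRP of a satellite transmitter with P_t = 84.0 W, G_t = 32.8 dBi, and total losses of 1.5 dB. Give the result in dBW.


Pt = 84.0 W = 19.2428 dBW
EIRP = Pt_dBW + Gt - losses = 19.2428 + 32.8 - 1.5 = 50.5428 dBW

50.5428 dBW


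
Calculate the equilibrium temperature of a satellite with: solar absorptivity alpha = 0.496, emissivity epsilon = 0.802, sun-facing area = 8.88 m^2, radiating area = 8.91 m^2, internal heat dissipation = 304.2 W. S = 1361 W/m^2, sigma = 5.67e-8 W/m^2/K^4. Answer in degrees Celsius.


Numerator = alpha*S*A_sun + Q_int = 0.496*1361*8.88 + 304.2 = 6298.6973 W
Denominator = eps*sigma*A_rad = 0.802*5.67e-8*8.91 = 4.0516799e-07 W/K^4
T^4 = 1.5545891e+10 K^4
T = 353.1050 K = 79.9550 C

79.9550 degrees Celsius


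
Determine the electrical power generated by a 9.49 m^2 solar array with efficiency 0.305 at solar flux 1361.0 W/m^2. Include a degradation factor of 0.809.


P = area * eta * S * degradation
P = 9.49 * 0.305 * 1361.0 * 0.809
P = 3186.9313 W

3186.9313 W


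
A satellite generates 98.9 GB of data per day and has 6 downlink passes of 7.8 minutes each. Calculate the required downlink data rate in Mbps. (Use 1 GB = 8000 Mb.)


total contact time = 6 * 7.8 * 60 = 2808.0000 s
data = 98.9 GB = 791200.0000 Mb
rate = 791200.0000 / 2808.0000 = 281.7664 Mbps

281.7664 Mbps


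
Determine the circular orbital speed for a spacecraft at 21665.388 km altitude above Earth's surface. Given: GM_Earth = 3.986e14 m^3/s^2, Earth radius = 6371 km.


r = R_E + alt = 6371.0 + 21665.388 = 28036.3880 km = 2.8036388e+07 m
v = sqrt(mu/r) = sqrt(3.986e14 / 2.8036388e+07) = 3770.5753 m/s = 3.7706 km/s

3.7706 km/s


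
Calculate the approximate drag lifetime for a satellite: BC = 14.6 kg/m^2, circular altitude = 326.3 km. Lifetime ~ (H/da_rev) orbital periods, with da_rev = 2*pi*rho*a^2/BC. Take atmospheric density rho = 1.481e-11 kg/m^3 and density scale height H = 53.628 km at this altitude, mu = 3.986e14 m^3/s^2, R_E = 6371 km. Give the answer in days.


a = R_E + alt = 6697.3000 km = 6.6973e+06 m
da_rev = 2*pi*rho*a^2/BC = 2*pi*1.481e-11*(6.6973e+06)^2/14.6 = 285.878555 m per revolution
N = H/da_rev = 53628.0000 m / 285.878555 m = 187.5901 revolutions
P = 2*pi*sqrt(a^3/mu) = 5454.5742 s
lifetime = N*P = 187.5901 * 5454.5742 = 1.0232244e+06 s = 11.8429 days

11.8429 days


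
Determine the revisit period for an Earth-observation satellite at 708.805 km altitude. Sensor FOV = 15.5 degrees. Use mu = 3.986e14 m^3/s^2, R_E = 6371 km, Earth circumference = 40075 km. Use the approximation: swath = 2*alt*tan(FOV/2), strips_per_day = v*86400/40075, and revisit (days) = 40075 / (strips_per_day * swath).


swath = 2*708.805*tan(0.135263) = 192.9283 km
v = sqrt(mu/r) = 7503.3983 m/s = 7.5034 km/s
strips/day = v*86400/40075 = 7.5034*86400/40075 = 16.1770
coverage/day = strips * swath = 16.1770 * 192.9283 = 3121.0020 km
revisit = 40075 / 3121.0020 = 12.8404 days

12.8404 days


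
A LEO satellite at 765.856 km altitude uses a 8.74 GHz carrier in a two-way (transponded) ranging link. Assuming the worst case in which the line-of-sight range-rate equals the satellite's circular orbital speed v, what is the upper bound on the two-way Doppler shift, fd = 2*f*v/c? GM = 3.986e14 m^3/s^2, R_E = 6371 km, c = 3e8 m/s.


r = 7.136856e+06 m
v = sqrt(mu/r) = 7473.3476 m/s (worst-case radial velocity)
f = 8.74 GHz = 8.74e+09 Hz
fd = 2*f*v/c = 2*8.74e+09*7473.3476/3.0e+08
fd = 435447.0510 Hz

435447.0510 Hz


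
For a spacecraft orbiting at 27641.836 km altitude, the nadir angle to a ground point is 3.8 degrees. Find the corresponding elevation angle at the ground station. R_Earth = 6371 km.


r = R_E + alt = 34012.8360 km
Law of sines in the satellite / Earth-center / ground-point triangle:
  sin(nadir)/R_E = sin(90 + el)/r  =>  cos(el) = (r/R_E)*sin(nadir)
cos(el) = (34012.8360 / 6371.0000) * sin(3.8 deg) = 0.3538162
el = arccos(0.3538162) = 69.2791 deg
(Earth-central angle = 90 - nadir - el = 16.9209 deg)

69.2791 degrees


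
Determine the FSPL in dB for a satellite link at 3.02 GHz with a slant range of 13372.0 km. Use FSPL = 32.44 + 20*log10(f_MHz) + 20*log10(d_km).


f = 3.02 GHz = 3020.0000 MHz
d = 13372.0 km
FSPL = 32.44 + 20*log10(3020.0000) + 20*log10(13372.0)
FSPL = 32.44 + 69.6001 + 82.5239
FSPL = 184.5641 dB

184.5641 dB


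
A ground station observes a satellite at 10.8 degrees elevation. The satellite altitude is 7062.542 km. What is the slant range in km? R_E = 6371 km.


h = 7062.542 km, el = 10.8 deg
d = -R_E*sin(el) + sqrt((R_E*sin(el))^2 + 2*R_E*h + h^2)
d = -6371.0000*sin(0.1884956) + sqrt((6371.0000*0.1873813)^2 + 2*6371.0000*7062.542 + 7062.542^2)
d = 10692.9755 km

10692.9755 km


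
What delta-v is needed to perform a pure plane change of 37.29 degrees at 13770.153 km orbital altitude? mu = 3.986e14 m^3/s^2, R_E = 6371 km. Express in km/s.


r = 20141.1530 km = 2.0141153e+07 m
V = sqrt(mu/r) = 4448.6320 m/s
di = 37.29 deg = 0.6508333 rad
dV = 2*V*sin(di/2) = 2*4448.6320*sin(0.3254166)
dV = 2844.4872 m/s = 2.8445 km/s

2.8445 km/s


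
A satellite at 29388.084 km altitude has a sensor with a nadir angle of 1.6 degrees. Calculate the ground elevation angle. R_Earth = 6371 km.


r = R_E + alt = 35759.0840 km
Law of sines in the satellite / Earth-center / ground-point triangle:
  sin(nadir)/R_E = sin(90 + el)/r  =>  cos(el) = (r/R_E)*sin(nadir)
cos(el) = (35759.0840 / 6371.0000) * sin(1.6 deg) = 0.1567183
el = arccos(0.1567183) = 80.9835 deg
(Earth-central angle = 90 - nadir - el = 7.4165 deg)

80.9835 degrees


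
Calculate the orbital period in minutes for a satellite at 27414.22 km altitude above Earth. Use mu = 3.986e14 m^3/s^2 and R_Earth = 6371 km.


r = 33785.2200 km = 3.378522e+07 m
T = 2*pi*sqrt(r^3/mu) = 2*pi*sqrt(3.8563838e+22 / 3.986e14)
T = 61801.8319 s = 1030.0305 min

1030.0305 minutes


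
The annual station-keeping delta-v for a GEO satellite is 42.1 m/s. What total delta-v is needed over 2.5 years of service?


dV = rate * years = 42.1 * 2.5
dV = 105.2500 m/s

105.2500 m/s


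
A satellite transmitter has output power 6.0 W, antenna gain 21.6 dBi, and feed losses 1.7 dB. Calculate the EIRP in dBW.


Pt = 6.0 W = 7.7815 dBW
EIRP = Pt_dBW + Gt - losses = 7.7815 + 21.6 - 1.7 = 27.6815 dBW

27.6815 dBW


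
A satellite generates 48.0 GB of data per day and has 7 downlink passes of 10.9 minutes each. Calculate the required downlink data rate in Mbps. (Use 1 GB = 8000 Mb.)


total contact time = 7 * 10.9 * 60 = 4578.0000 s
data = 48.0 GB = 384000.0000 Mb
rate = 384000.0000 / 4578.0000 = 83.8794 Mbps

83.8794 Mbps


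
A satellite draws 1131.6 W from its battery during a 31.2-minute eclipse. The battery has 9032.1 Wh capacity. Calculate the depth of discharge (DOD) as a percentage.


E_used = P * t / 60 = 1131.6 * 31.2 / 60 = 588.4320 Wh
DOD = E_used / E_total * 100 = 588.4320 / 9032.1 * 100
DOD = 6.5149 %

6.5149 %


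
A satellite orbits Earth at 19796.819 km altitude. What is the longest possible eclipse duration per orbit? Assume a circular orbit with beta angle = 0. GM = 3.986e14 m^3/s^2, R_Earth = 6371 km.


r = 26167.8190 km
T = 702.1199 min
Eclipse fraction = arcsin(R_E/r)/pi = arcsin(6371.0000/26167.8190)/pi
= arcsin(0.243467)/pi = 0.07828475
Eclipse duration = 0.07828475 * 702.1199 = 54.9653 min

54.9653 minutes


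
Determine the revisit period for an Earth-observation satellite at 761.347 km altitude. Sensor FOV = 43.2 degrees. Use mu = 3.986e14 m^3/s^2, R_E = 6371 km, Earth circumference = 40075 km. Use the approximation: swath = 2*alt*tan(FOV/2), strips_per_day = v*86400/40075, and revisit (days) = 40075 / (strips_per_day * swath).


swath = 2*761.347*tan(0.3769911) = 602.8772 km
v = sqrt(mu/r) = 7475.7095 m/s = 7.4757 km/s
strips/day = v*86400/40075 = 7.4757*86400/40075 = 16.1173
coverage/day = strips * swath = 16.1173 * 602.8772 = 9716.7603 km
revisit = 40075 / 9716.7603 = 4.1243 days

4.1243 days


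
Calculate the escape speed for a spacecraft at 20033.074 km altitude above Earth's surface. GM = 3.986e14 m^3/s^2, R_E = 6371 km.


r = 6371.0 + 20033.074 = 26404.0740 km = 2.6404074e+07 m
v_esc = sqrt(2*mu/r) = sqrt(2*3.986e14 / 2.6404074e+07)
v_esc = 5494.7530 m/s = 5.4948 km/s

5.4948 km/s


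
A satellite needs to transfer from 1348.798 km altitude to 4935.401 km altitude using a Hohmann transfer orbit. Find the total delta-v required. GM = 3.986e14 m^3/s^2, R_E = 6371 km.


r1 = 7719.7980 km = 7.719798e+06 m
r2 = 11306.4010 km = 1.1306401e+07 m
dv1 = sqrt(mu/r1)*(sqrt(2*r2/(r1+r2)) - 1) = 648.0548 m/s
dv2 = sqrt(mu/r2)*(1 - sqrt(2*r1/(r1+r2))) = 588.8367 m/s
total dv = |dv1| + |dv2| = 648.0548 + 588.8367 = 1236.8915 m/s = 1.2369 km/s

1.2369 km/s


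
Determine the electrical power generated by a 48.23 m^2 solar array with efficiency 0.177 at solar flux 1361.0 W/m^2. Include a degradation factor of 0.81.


P = area * eta * S * degradation
P = 48.23 * 0.177 * 1361.0 * 0.81
P = 9410.9545 W

9410.9545 W


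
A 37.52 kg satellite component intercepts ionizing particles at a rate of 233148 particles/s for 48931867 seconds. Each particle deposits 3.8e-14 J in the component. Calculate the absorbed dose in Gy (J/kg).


Total energy deposited = rate * time * E_per
  = 233148 * 48931867 * 3.8e-14 = 0.4335179 J
Dose = E_total / mass = 0.4335179 / 37.52
Dose = 0.01155432 Gy

0.0116 Gy


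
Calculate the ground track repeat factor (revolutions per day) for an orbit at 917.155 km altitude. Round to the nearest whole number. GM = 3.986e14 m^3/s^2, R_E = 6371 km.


r = 7.288155e+06 m
T = 2*pi*sqrt(r^3/mu) = 6192.0952 s = 103.2016 min
revs/day = 1440 / 103.2016 = 13.9533
Rounded: 14 revolutions per day

14 revolutions per day


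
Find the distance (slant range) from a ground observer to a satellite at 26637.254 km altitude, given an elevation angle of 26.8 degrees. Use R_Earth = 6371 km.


h = 26637.254 km, el = 26.8 deg
d = -R_E*sin(el) + sqrt((R_E*sin(el))^2 + 2*R_E*h + h^2)
d = -6371.0000*sin(0.4677482) + sqrt((6371.0000*0.4508775)^2 + 2*6371.0000*26637.254 + 26637.254^2)
d = 29642.1740 km

29642.1740 km


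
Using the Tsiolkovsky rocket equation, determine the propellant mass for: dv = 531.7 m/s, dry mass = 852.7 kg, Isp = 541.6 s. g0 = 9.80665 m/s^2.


ve = Isp * g0 = 541.6 * 9.80665 = 5311.281640 m/s
mass ratio = exp(dv/ve) = exp(531.7/5311.281640) = 1.10528991
m_prop = m_dry * (mr - 1) = 852.7 * (1.10528991 - 1)
m_prop = 89.7807 kg

89.7807 kg


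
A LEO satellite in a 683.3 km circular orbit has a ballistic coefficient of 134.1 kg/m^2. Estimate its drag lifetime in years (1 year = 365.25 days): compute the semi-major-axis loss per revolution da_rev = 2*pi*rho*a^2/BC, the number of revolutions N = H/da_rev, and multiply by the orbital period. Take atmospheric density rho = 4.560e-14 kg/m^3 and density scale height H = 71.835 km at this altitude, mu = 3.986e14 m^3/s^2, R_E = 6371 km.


a = R_E + alt = 7054.3000 km = 7.0543e+06 m
da_rev = 2*pi*rho*a^2/BC = 2*pi*4.560e-14*(7.0543e+06)^2/134.1 = 0.106322158 m per revolution
N = H/da_rev = 71835.0000 m / 0.106322158 m = 675635.2699 revolutions
P = 2*pi*sqrt(a^3/mu) = 5896.4702 s
lifetime = N*P = 675635.2699 * 5896.4702 = 3.9838632e+09 s = 46109.5283 days
years = 46109.5283 / 365.25 = 126.2410 years

126.2410 years


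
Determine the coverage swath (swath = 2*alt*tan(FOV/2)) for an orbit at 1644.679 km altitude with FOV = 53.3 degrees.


FOV = 53.3 deg = 0.9302605 rad
swath = 2 * alt * tan(FOV/2) = 2 * 1644.679 * tan(0.4651302)
swath = 2 * 1644.679 * 0.5018547
swath = 1650.7797 km

1650.7797 km


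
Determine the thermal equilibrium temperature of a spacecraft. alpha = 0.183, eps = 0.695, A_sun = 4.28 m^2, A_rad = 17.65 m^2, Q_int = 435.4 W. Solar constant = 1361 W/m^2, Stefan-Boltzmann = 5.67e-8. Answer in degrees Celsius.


Numerator = alpha*S*A_sun + Q_int = 0.183*1361*4.28 + 435.4 = 1501.3896 W
Denominator = eps*sigma*A_rad = 0.695*5.67e-8*17.65 = 6.9552472e-07 W/K^4
T^4 = 2.1586431e+09 K^4
T = 215.5486 K = -57.6014 C

-57.6014 degrees Celsius


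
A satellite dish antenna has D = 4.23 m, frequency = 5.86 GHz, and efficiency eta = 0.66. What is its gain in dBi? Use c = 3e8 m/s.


lambda = c/f = 3e8 / 5.86e+09 = 0.05119454 m
G = eta*(pi*D/lambda)^2 = 0.66*(pi*4.23/0.05119454)^2
G = 44471.0249 (linear)
G = 10*log10(44471.0249) = 46.4808 dBi

46.4808 dBi


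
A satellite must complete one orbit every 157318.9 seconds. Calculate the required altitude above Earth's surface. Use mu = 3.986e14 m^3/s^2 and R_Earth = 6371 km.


T = 157318.9 s
r = (mu*T^2/(4*pi^2))^(1/3) = (3.986e14 * 157318.9^2 / (4*pi^2))^(1/3)
r = 6.2986352e+07 m = 62986.3516 km
alt = r - R_E = 62986.3516 - 6371 = 56615.3516 km

56615.3516 km


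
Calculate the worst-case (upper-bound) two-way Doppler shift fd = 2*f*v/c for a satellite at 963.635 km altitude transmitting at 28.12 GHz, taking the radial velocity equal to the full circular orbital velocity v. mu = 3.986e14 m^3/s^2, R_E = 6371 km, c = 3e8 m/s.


r = 7.334635e+06 m
v = sqrt(mu/r) = 7371.8993 m/s (worst-case radial velocity)
f = 28.12 GHz = 2.812e+10 Hz
fd = 2*f*v/c = 2*2.812e+10*7371.8993/3.0e+08
fd = 1.3819854e+06 Hz

1.3820e+06 Hz


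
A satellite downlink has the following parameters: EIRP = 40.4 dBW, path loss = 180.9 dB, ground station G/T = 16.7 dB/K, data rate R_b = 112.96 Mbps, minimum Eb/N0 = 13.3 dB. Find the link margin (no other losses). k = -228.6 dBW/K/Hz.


C/N0 = EIRP - FSPL + G/T - k = 40.4 - 180.9 + 16.7 - (-228.6)
C/N0 = 104.8000 dB-Hz
R_b = 112.96 Mbps = 1.1296e+08 bps -> 10*log10(R_b) = 80.5292 dB-Hz
Eb/N0 = C/N0 - 10*log10(R_b) = 104.8000 - 80.5292 = 24.2708 dB
Margin = Eb/N0 - Eb/N0_req = 24.2708 - 13.3 = 10.9708 dB (link closes)

10.9708 dB


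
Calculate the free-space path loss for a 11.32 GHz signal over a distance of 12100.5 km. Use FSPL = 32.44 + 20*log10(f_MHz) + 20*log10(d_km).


f = 11.32 GHz = 11320.0000 MHz
d = 12100.5 km
FSPL = 32.44 + 20*log10(11320.0000) + 20*log10(12100.5)
FSPL = 32.44 + 81.0769 + 81.6561
FSPL = 195.1730 dB

195.1730 dB


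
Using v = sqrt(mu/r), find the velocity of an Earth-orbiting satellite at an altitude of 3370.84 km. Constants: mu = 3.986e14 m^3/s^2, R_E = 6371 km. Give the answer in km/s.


r = R_E + alt = 6371.0 + 3370.84 = 9741.8400 km = 9.74184e+06 m
v = sqrt(mu/r) = sqrt(3.986e14 / 9.74184e+06) = 6396.5846 m/s = 6.3966 km/s

6.3966 km/s


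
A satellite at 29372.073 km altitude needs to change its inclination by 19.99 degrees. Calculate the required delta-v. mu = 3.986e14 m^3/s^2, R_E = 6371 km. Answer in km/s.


r = 35743.0730 km = 3.5743073e+07 m
V = sqrt(mu/r) = 3339.4328 m/s
di = 19.99 deg = 0.3488913 rad
dV = 2*V*sin(di/2) = 2*3339.4328*sin(0.1744457)
dV = 1159.1988 m/s = 1.1592 km/s

1.1592 km/s


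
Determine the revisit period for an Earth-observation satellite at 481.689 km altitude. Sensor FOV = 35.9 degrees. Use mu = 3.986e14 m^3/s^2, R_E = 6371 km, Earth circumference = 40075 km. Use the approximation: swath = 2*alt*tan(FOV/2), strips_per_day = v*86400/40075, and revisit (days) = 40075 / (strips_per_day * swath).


swath = 2*481.689*tan(0.3132866) = 312.0913 km
v = sqrt(mu/r) = 7626.7259 m/s = 7.6267 km/s
strips/day = v*86400/40075 = 7.6267*86400/40075 = 16.4429
coverage/day = strips * swath = 16.4429 * 312.0913 = 5131.6850 km
revisit = 40075 / 5131.6850 = 7.8093 days

7.8093 days


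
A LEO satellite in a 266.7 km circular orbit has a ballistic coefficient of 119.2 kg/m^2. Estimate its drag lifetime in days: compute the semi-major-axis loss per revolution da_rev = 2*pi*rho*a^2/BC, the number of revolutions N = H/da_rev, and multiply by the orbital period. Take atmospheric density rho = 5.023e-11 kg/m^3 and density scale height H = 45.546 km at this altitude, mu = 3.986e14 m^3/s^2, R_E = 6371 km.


a = R_E + alt = 6637.7000 km = 6.6377e+06 m
da_rev = 2*pi*rho*a^2/BC = 2*pi*5.023e-11*(6.6377e+06)^2/119.2 = 116.654644 m per revolution
N = H/da_rev = 45546.0000 m / 116.654644 m = 390.4345 revolutions
P = 2*pi*sqrt(a^3/mu) = 5381.9251 s
lifetime = N*P = 390.4345 * 5381.9251 = 2.1012894e+06 s = 24.3205 days

24.3205 days


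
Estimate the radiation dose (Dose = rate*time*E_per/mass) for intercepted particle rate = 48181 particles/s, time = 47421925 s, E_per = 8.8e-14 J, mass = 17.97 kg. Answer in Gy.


Total energy deposited = rate * time * E_per
  = 48181 * 47421925 * 8.8e-14 = 0.2010655 J
Dose = E_total / mass = 0.2010655 / 17.97
Dose = 0.01118896 Gy

0.0112 Gy


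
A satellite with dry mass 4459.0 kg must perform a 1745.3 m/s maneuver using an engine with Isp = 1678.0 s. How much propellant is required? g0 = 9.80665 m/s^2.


ve = Isp * g0 = 1678.0 * 9.80665 = 16455.558700 m/s
mass ratio = exp(dv/ve) = exp(1745.3/16455.558700) = 1.11189017
m_prop = m_dry * (mr - 1) = 4459.0 * (1.11189017 - 1)
m_prop = 498.9183 kg

498.9183 kg


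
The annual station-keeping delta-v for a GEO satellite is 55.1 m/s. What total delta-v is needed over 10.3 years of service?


dV = rate * years = 55.1 * 10.3
dV = 567.5300 m/s

567.5300 m/s


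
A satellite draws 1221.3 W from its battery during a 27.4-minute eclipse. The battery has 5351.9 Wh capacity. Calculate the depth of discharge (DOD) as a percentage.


E_used = P * t / 60 = 1221.3 * 27.4 / 60 = 557.7270 Wh
DOD = E_used / E_total * 100 = 557.7270 / 5351.9 * 100
DOD = 10.4211 %

10.4211 %


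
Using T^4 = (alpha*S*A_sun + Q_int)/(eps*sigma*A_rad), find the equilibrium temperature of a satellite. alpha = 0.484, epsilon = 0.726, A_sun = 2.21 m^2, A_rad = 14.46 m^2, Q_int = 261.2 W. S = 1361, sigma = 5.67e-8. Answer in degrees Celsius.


Numerator = alpha*S*A_sun + Q_int = 0.484*1361*2.21 + 261.2 = 1716.9800 W
Denominator = eps*sigma*A_rad = 0.726*5.67e-8*14.46 = 5.9523433e-07 W/K^4
T^4 = 2.8845447e+09 K^4
T = 231.7498 K = -41.4002 C

-41.4002 degrees Celsius


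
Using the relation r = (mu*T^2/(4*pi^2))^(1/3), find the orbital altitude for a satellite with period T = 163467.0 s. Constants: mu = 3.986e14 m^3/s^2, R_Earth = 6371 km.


T = 163467.0 s
r = (mu*T^2/(4*pi^2))^(1/3) = (3.986e14 * 163467.0^2 / (4*pi^2))^(1/3)
r = 6.461687e+07 m = 64616.8695 km
alt = r - R_E = 64616.8695 - 6371 = 58245.8695 km

58245.8695 km


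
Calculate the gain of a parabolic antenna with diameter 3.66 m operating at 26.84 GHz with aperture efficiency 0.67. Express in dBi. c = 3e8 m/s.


lambda = c/f = 3e8 / 2.684e+10 = 0.01117735 m
G = eta*(pi*D/lambda)^2 = 0.67*(pi*3.66/0.01117735)^2
G = 709021.2188 (linear)
G = 10*log10(709021.2188) = 58.5066 dBi

58.5066 dBi


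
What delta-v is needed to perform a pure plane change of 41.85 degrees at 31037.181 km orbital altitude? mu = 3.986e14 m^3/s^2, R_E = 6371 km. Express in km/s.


r = 37408.1810 km = 3.7408181e+07 m
V = sqrt(mu/r) = 3264.2646 m/s
di = 41.85 deg = 0.7304203 rad
dV = 2*V*sin(di/2) = 2*3264.2646*sin(0.3652101)
dV = 2331.6354 m/s = 2.3316 km/s

2.3316 km/s


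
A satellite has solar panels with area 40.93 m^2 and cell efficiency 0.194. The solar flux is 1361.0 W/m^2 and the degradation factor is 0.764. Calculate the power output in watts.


P = area * eta * S * degradation
P = 40.93 * 0.194 * 1361.0 * 0.764
P = 8256.4805 W

8256.4805 W


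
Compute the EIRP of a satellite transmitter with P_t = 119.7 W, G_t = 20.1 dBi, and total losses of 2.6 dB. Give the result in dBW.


Pt = 119.7 W = 20.7809 dBW
EIRP = Pt_dBW + Gt - losses = 20.7809 + 20.1 - 2.6 = 38.2809 dBW

38.2809 dBW


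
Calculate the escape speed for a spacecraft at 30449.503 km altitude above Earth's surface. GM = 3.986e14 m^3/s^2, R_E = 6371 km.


r = 6371.0 + 30449.503 = 36820.5030 km = 3.6820503e+07 m
v_esc = sqrt(2*mu/r) = sqrt(2*3.986e14 / 3.6820503e+07)
v_esc = 4653.0614 m/s = 4.6531 km/s

4.6531 km/s


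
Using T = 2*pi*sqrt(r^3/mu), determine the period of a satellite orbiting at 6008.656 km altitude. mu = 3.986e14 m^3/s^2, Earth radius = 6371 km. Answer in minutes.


r = 12379.6560 km = 1.2379656e+07 m
T = 2*pi*sqrt(r^3/mu) = 2*pi*sqrt(1.8972551e+21 / 3.986e14)
T = 13707.9997 s = 228.4667 min

228.4667 minutes


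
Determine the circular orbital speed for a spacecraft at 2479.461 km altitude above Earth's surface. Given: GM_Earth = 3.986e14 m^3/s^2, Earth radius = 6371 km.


r = R_E + alt = 6371.0 + 2479.461 = 8850.4610 km = 8.850461e+06 m
v = sqrt(mu/r) = sqrt(3.986e14 / 8.850461e+06) = 6710.9762 m/s = 6.7110 km/s

6.7110 km/s


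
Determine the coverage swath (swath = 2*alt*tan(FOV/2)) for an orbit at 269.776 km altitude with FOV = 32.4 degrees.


FOV = 32.4 deg = 0.5654867 rad
swath = 2 * alt * tan(FOV/2) = 2 * 269.776 * tan(0.2827433)
swath = 2 * 269.776 * 0.2905269
swath = 156.7543 km

156.7543 km


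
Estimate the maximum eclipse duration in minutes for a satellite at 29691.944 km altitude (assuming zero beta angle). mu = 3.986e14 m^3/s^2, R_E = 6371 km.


r = 36062.9440 km
T = 1135.9304 min
Eclipse fraction = arcsin(R_E/r)/pi = arcsin(6371.0000/36062.9440)/pi
= arcsin(0.1766633)/pi = 0.05653038
Eclipse duration = 0.05653038 * 1135.9304 = 64.2146 min

64.2146 minutes


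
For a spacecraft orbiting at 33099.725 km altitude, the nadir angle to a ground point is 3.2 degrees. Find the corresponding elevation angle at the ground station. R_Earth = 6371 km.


r = R_E + alt = 39470.7250 km
Law of sines in the satellite / Earth-center / ground-point triangle:
  sin(nadir)/R_E = sin(90 + el)/r  =>  cos(el) = (r/R_E)*sin(nadir)
cos(el) = (39470.7250 / 6371.0000) * sin(3.2 deg) = 0.3458351
el = arccos(0.3458351) = 69.7672 deg
(Earth-central angle = 90 - nadir - el = 17.0328 deg)

69.7672 degrees


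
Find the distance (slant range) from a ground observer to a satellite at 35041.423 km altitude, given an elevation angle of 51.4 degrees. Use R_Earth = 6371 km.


h = 35041.423 km, el = 51.4 deg
d = -R_E*sin(el) + sqrt((R_E*sin(el))^2 + 2*R_E*h + h^2)
d = -6371.0000*sin(0.8970992) + sqrt((6371.0000*0.7815205)^2 + 2*6371.0000*35041.423 + 35041.423^2)
d = 36242.1684 km

36242.1684 km


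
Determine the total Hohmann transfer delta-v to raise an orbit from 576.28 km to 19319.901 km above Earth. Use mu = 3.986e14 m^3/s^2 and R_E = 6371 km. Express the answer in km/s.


r1 = 6947.2800 km = 6.94728e+06 m
r2 = 25690.9010 km = 2.5690901e+07 m
dv1 = sqrt(mu/r1)*(sqrt(2*r2/(r1+r2)) - 1) = 1929.2967 m/s
dv2 = sqrt(mu/r2)*(1 - sqrt(2*r1/(r1+r2))) = 1368.9052 m/s
total dv = |dv1| + |dv2| = 1929.2967 + 1368.9052 = 3298.2020 m/s = 3.2982 km/s

3.2982 km/s


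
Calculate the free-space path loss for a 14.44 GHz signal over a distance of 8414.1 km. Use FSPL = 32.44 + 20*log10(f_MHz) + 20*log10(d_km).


f = 14.44 GHz = 14440.0000 MHz
d = 8414.1 km
FSPL = 32.44 + 20*log10(14440.0000) + 20*log10(8414.1)
FSPL = 32.44 + 83.1913 + 78.5002
FSPL = 194.1315 dB

194.1315 dB


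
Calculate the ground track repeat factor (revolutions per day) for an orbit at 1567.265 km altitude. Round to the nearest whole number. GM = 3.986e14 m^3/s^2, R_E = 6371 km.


r = 7.938265e+06 m
T = 2*pi*sqrt(r^3/mu) = 7038.8160 s = 117.3136 min
revs/day = 1440 / 117.3136 = 12.2748
Rounded: 12 revolutions per day

12 revolutions per day


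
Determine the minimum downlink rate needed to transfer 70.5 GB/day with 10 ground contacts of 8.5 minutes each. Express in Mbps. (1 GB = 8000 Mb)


total contact time = 10 * 8.5 * 60 = 5100.0000 s
data = 70.5 GB = 564000.0000 Mb
rate = 564000.0000 / 5100.0000 = 110.5882 Mbps

110.5882 Mbps


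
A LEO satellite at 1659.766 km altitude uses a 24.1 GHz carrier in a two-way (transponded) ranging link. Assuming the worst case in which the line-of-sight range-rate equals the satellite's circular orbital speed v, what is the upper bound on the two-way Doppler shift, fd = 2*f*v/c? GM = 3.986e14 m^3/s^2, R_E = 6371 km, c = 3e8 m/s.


r = 8.030766e+06 m
v = sqrt(mu/r) = 7045.1487 m/s (worst-case radial velocity)
f = 24.1 GHz = 2.41e+10 Hz
fd = 2*f*v/c = 2*2.41e+10*7045.1487/3.0e+08
fd = 1.1319206e+06 Hz

1.1319e+06 Hz


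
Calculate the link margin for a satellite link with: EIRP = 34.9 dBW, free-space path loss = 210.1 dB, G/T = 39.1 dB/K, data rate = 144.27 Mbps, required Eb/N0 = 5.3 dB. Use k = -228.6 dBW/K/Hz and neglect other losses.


C/N0 = EIRP - FSPL + G/T - k = 34.9 - 210.1 + 39.1 - (-228.6)
C/N0 = 92.5000 dB-Hz
R_b = 144.27 Mbps = 1.4427e+08 bps -> 10*log10(R_b) = 81.5918 dB-Hz
Eb/N0 = C/N0 - 10*log10(R_b) = 92.5000 - 81.5918 = 10.9082 dB
Margin = Eb/N0 - Eb/N0_req = 10.9082 - 5.3 = 5.6082 dB (link closes)

5.6082 dB


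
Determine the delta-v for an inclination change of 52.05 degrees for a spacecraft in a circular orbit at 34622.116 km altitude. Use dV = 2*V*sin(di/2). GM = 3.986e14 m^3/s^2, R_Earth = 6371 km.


r = 40993.1160 km = 4.0993116e+07 m
V = sqrt(mu/r) = 3118.2662 m/s
di = 52.05 deg = 0.9084439 rad
dV = 2*V*sin(di/2) = 2*3118.2662*sin(0.4542219)
dV = 2736.3614 m/s = 2.7364 km/s

2.7364 km/s


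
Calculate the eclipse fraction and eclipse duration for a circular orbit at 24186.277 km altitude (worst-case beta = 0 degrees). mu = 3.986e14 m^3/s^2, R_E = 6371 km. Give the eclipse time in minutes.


r = 30557.2770 km
T = 885.9964 min
Eclipse fraction = arcsin(R_E/r)/pi = arcsin(6371.0000/30557.2770)/pi
= arcsin(0.2084937)/pi = 0.06685608
Eclipse duration = 0.06685608 * 885.9964 = 59.2342 min

59.2342 minutes


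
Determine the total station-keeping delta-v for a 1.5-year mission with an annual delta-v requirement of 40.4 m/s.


dV = rate * years = 40.4 * 1.5
dV = 60.6000 m/s

60.6000 m/s


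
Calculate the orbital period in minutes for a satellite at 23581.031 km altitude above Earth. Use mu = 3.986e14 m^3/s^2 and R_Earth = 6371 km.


r = 29952.0310 km = 2.9952031e+07 m
T = 2*pi*sqrt(r^3/mu) = 2*pi*sqrt(2.6870691e+22 / 3.986e14)
T = 51588.2310 s = 859.8039 min

859.8039 minutes


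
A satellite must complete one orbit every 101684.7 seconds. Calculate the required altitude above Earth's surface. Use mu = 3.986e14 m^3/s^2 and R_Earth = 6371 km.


T = 101684.7 s
r = (mu*T^2/(4*pi^2))^(1/3) = (3.986e14 * 101684.7^2 / (4*pi^2))^(1/3)
r = 4.7086484e+07 m = 47086.4838 km
alt = r - R_E = 47086.4838 - 6371 = 40715.4838 km

40715.4838 km


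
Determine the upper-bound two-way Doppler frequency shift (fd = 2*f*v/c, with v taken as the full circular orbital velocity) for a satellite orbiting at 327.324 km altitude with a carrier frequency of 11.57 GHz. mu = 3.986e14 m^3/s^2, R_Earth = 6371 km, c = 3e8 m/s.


r = 6.698324e+06 m
v = sqrt(mu/r) = 7714.1055 m/s (worst-case radial velocity)
f = 11.57 GHz = 1.157e+10 Hz
fd = 2*f*v/c = 2*1.157e+10*7714.1055/3.0e+08
fd = 595014.6678 Hz

595014.6678 Hz


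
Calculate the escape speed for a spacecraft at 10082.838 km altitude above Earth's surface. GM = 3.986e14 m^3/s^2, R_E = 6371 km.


r = 6371.0 + 10082.838 = 16453.8380 km = 1.6453838e+07 m
v_esc = sqrt(2*mu/r) = sqrt(2*3.986e14 / 1.6453838e+07)
v_esc = 6960.6538 m/s = 6.9607 km/s

6.9607 km/s


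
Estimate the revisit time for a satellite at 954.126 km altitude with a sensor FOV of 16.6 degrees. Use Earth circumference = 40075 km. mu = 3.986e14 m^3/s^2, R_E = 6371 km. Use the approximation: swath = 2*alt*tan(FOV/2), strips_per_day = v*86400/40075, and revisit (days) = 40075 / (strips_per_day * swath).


swath = 2*954.126*tan(0.1448623) = 278.3839 km
v = sqrt(mu/r) = 7376.6826 m/s = 7.3767 km/s
strips/day = v*86400/40075 = 7.3767*86400/40075 = 15.9038
coverage/day = strips * swath = 15.9038 * 278.3839 = 4427.3654 km
revisit = 40075 / 4427.3654 = 9.0517 days

9.0517 days


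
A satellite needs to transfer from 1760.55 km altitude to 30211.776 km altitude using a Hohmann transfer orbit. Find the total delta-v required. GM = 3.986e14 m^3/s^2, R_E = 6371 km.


r1 = 8131.5500 km = 8.13155e+06 m
r2 = 36582.7760 km = 3.6582776e+07 m
dv1 = sqrt(mu/r1)*(sqrt(2*r2/(r1+r2)) - 1) = 1954.6031 m/s
dv2 = sqrt(mu/r2)*(1 - sqrt(2*r1/(r1+r2))) = 1310.1715 m/s
total dv = |dv1| + |dv2| = 1954.6031 + 1310.1715 = 3264.7746 m/s = 3.2648 km/s

3.2648 km/s


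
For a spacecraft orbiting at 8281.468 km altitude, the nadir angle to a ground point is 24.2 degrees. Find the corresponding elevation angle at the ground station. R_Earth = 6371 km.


r = R_E + alt = 14652.4680 km
Law of sines in the satellite / Earth-center / ground-point triangle:
  sin(nadir)/R_E = sin(90 + el)/r  =>  cos(el) = (r/R_E)*sin(nadir)
cos(el) = (14652.4680 / 6371.0000) * sin(24.2 deg) = 0.9427694
el = arccos(0.9427694) = 19.4780 deg
(Earth-central angle = 90 - nadir - el = 46.3220 deg)

19.4780 degrees


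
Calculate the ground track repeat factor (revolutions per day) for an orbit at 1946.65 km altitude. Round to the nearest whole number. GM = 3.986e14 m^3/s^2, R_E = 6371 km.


r = 8.31765e+06 m
T = 2*pi*sqrt(r^3/mu) = 7549.3956 s = 125.8233 min
revs/day = 1440 / 125.8233 = 11.4446
Rounded: 11 revolutions per day

11 revolutions per day


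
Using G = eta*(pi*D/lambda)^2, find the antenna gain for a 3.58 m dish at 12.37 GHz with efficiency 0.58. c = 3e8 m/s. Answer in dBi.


lambda = c/f = 3e8 / 1.237e+10 = 0.02425222 m
G = eta*(pi*D/lambda)^2 = 0.58*(pi*3.58/0.02425222)^2
G = 124735.6751 (linear)
G = 10*log10(124735.6751) = 50.9599 dBi

50.9599 dBi


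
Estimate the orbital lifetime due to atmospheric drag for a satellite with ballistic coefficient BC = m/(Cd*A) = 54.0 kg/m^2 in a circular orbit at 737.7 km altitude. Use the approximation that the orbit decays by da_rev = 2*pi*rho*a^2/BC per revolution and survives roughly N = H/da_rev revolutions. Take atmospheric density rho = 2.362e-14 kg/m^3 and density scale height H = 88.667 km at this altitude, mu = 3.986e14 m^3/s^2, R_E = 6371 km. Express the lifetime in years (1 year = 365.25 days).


a = R_E + alt = 7108.7000 km = 7.1087e+06 m
da_rev = 2*pi*rho*a^2/BC = 2*pi*2.362e-14*(7.1087e+06)^2/54.0 = 0.138882132 m per revolution
N = H/da_rev = 88667.0000 m / 0.138882132 m = 638433.4592 revolutions
P = 2*pi*sqrt(a^3/mu) = 5964.8084 s
lifetime = N*P = 638433.4592 * 5964.8084 = 3.8081333e+09 s = 44075.6168 days
years = 44075.6168 / 365.25 = 120.6725 years

120.6725 years


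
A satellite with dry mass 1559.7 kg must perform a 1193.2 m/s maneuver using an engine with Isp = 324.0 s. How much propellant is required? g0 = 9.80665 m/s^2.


ve = Isp * g0 = 324.0 * 9.80665 = 3177.354600 m/s
mass ratio = exp(dv/ve) = exp(1193.2/3177.354600) = 1.45576644
m_prop = m_dry * (mr - 1) = 1559.7 * (1.45576644 - 1)
m_prop = 710.8589 kg

710.8589 kg


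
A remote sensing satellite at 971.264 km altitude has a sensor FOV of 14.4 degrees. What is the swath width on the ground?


FOV = 14.4 deg = 0.2513274 rad
swath = 2 * alt * tan(FOV/2) = 2 * 971.264 * tan(0.1256637)
swath = 2 * 971.264 * 0.1263294
swath = 245.3984 km

245.3984 km


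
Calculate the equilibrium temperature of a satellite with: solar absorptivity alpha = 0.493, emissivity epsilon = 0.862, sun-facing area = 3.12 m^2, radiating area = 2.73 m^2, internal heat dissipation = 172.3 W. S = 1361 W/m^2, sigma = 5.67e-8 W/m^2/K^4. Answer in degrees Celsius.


Numerator = alpha*S*A_sun + Q_int = 0.493*1361*3.12 + 172.3 = 2265.7358 W
Denominator = eps*sigma*A_rad = 0.862*5.67e-8*2.73 = 1.3342984e-07 W/K^4
T^4 = 1.6980727e+10 K^4
T = 360.9849 K = 87.8349 C

87.8349 degrees Celsius


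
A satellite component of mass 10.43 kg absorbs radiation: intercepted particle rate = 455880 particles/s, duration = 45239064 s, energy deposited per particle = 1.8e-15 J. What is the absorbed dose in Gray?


Total energy deposited = rate * time * E_per
  = 455880 * 45239064 * 1.8e-15 = 0.03712245 J
Dose = E_total / mass = 0.03712245 / 10.43
Dose = 0.0035592 Gy

0.0036 Gy


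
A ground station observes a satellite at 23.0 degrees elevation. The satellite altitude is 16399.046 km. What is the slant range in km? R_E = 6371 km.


h = 16399.046 km, el = 23.0 deg
d = -R_E*sin(el) + sqrt((R_E*sin(el))^2 + 2*R_E*h + h^2)
d = -6371.0000*sin(0.4014257) + sqrt((6371.0000*0.3907311)^2 + 2*6371.0000*16399.046 + 16399.046^2)
d = 19512.5203 km

19512.5203 km


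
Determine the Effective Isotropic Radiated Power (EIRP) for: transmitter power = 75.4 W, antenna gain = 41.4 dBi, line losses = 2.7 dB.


Pt = 75.4 W = 18.7737 dBW
EIRP = Pt_dBW + Gt - losses = 18.7737 + 41.4 - 2.7 = 57.4737 dBW

57.4737 dBW


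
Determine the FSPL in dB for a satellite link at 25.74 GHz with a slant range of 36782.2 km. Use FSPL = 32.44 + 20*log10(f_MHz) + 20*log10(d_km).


f = 25.74 GHz = 25740.0000 MHz
d = 36782.2 km
FSPL = 32.44 + 20*log10(25740.0000) + 20*log10(36782.2)
FSPL = 32.44 + 88.2122 + 91.3128
FSPL = 211.9649 dB

211.9649 dB


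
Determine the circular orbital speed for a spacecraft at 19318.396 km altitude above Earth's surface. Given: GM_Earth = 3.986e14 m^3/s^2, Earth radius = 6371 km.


r = R_E + alt = 6371.0 + 19318.396 = 25689.3960 km = 2.5689396e+07 m
v = sqrt(mu/r) = sqrt(3.986e14 / 2.5689396e+07) = 3939.0519 m/s = 3.9391 km/s

3.9391 km/s


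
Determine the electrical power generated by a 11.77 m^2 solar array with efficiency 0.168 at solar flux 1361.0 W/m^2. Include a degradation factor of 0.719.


P = area * eta * S * degradation
P = 11.77 * 0.168 * 1361.0 * 0.719
P = 1934.9634 W

1934.9634 W


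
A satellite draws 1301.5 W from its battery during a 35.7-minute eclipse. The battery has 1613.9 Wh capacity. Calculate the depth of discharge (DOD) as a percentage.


E_used = P * t / 60 = 1301.5 * 35.7 / 60 = 774.3925 Wh
DOD = E_used / E_total * 100 = 774.3925 / 1613.9 * 100
DOD = 47.9827 %

47.9827 %


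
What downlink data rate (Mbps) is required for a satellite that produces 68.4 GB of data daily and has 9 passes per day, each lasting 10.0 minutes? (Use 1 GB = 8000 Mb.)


total contact time = 9 * 10.0 * 60 = 5400.0000 s
data = 68.4 GB = 547200.0000 Mb
rate = 547200.0000 / 5400.0000 = 101.3333 Mbps

101.3333 Mbps
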